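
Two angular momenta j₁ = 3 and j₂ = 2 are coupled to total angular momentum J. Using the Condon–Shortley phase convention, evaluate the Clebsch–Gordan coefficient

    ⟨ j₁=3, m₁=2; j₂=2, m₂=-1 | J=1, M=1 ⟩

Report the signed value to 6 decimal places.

triangle: 4!×2!×0!/7! = 48/5040
(j±m)!: 5!×1!×1!×3!×2!×0! = 1440
prefactor² = (2J+1)×Δ×N² = 288/7
  k=1: −1/(1!×3!×0!×0!×2!×0!) = -1/12
Σ = -1/12  ⇒  CG² = 288/7×(-1/12)² = 2/7
CG = −√(2/7) = -0.534522

-0.534522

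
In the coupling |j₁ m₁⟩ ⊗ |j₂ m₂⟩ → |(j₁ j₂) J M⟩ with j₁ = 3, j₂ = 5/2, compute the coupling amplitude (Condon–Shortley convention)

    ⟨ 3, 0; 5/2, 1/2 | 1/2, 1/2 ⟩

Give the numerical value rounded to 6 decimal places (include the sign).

triangle: 5!*1!*0!/7! = 120/5040
(j±m)!: 3!*3!*3!*2!*1!*0! = 432
prefactor² = (2J+1)*Δ*N² = 144/7
  k=3: −1/(3!*2!*0!*0!*1!*0!) = -1/12
Σ = -1/12  ⇒  CG² = 144/7*(-1/12)² = 1/7
CG = −√(1/7) = -0.377964

−√(1/7) ≈ -0.377964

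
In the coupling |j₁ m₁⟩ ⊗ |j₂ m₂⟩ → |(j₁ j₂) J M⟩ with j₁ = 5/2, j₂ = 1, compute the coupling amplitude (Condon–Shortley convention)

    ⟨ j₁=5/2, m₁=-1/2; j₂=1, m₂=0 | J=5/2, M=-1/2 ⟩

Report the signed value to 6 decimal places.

−√(1/35) ≈ -0.169031

triangle: 1!*4!*1!/7! = 24/5040
(j±m)!: 2!*3!*1!*1!*2!*3! = 144
prefactor² = (2J+1)*Δ*N² = 144/35
  k=0: +1/(0!*1!*3!*1!*1!*0!) = 1/6
  k=1: −1/(1!*0!*2!*0!*2!*1!) = -1/4
Σ = -1/12  ⇒  CG² = 144/35*(-1/12)² = 1/35
CG = −√(1/35) = -0.169031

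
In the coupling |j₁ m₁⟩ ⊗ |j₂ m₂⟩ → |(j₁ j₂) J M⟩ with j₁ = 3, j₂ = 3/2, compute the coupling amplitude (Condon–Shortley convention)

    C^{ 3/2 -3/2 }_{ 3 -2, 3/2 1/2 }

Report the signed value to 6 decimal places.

j₁+j₂−J=3  J+j₁−j₂=3  J−j₁+j₂=0  j₁+j₂+J+1=7
(j₁±m₁, j₂±m₂, J±M) = (1,5,2,1,0,3)
P² = 288/7
sum k=2..2:
  [2] +1/12 = 1/12
S = 1/12
C² = P²·S² = 2/7 ; C = +0.534522

+0.534522  (= +√(2/7))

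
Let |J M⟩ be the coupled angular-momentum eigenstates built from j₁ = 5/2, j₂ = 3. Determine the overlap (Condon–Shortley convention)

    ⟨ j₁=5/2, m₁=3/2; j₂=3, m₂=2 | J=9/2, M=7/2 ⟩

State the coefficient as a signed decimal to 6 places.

-0.100504  (= −√(1/99))

√[10·1!4!5!/11! · 4!1!5!1!8!1!] = √(921600/11)
  +(−1)^0/∏(0,1,1,5,3,0)! = 1/720  (running 1/720)
  +(−1)^1/∏(1,0,0,4,4,1)! = -1/576  (running -1/2880)
⟨..|..⟩ = √(921600/11)·(-1/2880) = -0.100504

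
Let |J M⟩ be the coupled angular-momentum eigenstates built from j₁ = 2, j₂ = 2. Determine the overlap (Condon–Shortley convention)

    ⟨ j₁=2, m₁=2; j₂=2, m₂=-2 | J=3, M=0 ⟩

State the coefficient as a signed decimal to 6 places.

√[7·1!3!3!/8! · 4!0!0!4!3!3!] = √(648/5)
  +(−1)^0/∏(0,1,0,0,3,3)! = 1/36  (running 1/36)
⟨..|..⟩ = √(648/5)·(1/36) = +0.316228

+0.316228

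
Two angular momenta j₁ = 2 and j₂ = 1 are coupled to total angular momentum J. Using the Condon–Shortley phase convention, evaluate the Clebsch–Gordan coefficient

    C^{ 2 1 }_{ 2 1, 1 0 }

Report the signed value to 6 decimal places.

j₁+j₂−J=1  J+j₁−j₂=3  J−j₁+j₂=1  j₁+j₂+J+1=6
(j₁±m₁, j₂±m₂, J±M) = (3,1,1,1,3,1)
P² = 3/2
sum k=0..1:
  [0] +1/2 = 1/2
  [1] −1/6 = -1/6
S = 1/3
C² = P²·S² = 1/6 ; C = +0.408248

+0.408248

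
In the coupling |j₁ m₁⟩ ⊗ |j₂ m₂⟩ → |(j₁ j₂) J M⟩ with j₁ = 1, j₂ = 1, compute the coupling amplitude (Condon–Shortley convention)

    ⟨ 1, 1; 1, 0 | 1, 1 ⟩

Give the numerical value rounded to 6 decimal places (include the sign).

j₁+j₂−J=1  J+j₁−j₂=1  J−j₁+j₂=1  j₁+j₂+J+1=4
(j₁±m₁, j₂±m₂, J±M) = (2,0,1,1,2,0)
P² = 1/2
sum k=0..0:
  [0] +1/1 = 1
S = 1
C² = P²·S² = 1/2 ; C = +0.707107

+√(1/2) ≈ +0.707107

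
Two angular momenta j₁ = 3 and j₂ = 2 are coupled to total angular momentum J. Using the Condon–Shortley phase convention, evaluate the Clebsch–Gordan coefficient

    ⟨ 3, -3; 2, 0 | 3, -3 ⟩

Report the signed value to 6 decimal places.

+0.645497

triangle: 2!×4!×2!/9! = 96/362880
(j±m)!: 0!×6!×2!×2!×0!×6! = 2073600
prefactor² = (2J+1)×Δ×N² = 3840
  k=2: +1/(2!×0!×4!×0!×0!×2!) = 1/96
Σ = 1/96  ⇒  CG² = 3840×1/96² = 5/12
CG = +√(5/12) = +0.645497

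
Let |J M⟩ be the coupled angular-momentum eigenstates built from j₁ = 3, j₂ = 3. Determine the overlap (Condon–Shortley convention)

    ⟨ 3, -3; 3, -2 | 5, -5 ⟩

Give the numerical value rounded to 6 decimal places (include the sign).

−√(1/2) = -0.707107

√[11·1!5!5!/12! · 0!6!1!5!0!10!] = √(103680000)
  +(−1)^1/∏(1,0,5,0,0,5)! = -1/14400  (running -1/14400)
⟨..|..⟩ = √(103680000)·(-1/14400) = -0.707107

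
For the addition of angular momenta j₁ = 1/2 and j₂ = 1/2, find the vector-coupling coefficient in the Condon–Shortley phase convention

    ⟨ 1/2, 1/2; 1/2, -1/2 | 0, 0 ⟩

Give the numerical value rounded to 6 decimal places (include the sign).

+0.707107  (= +√(1/2))

j₁+j₂−J=1  J+j₁−j₂=0  J−j₁+j₂=0  j₁+j₂+J+1=2
(j₁±m₁, j₂±m₂, J±M) = (1,0,0,1,0,0)
P² = 1/2
sum k=0..0:
  [0] +1/1 = 1
S = 1
C² = P²·S² = 1/2 ; C = +0.707107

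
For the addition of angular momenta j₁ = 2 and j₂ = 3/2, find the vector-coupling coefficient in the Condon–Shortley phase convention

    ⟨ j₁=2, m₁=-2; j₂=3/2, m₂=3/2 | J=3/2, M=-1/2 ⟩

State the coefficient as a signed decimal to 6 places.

+√(2/5) ≈ +0.632456

√[4·2!2!1!/6! · 0!4!3!0!1!2!] = √(32/5)
  +(−1)^2/∏(2,0,2,1,0,0)! = 1/4  (running 1/4)
⟨..|..⟩ = √(32/5)·(1/4) = +0.632456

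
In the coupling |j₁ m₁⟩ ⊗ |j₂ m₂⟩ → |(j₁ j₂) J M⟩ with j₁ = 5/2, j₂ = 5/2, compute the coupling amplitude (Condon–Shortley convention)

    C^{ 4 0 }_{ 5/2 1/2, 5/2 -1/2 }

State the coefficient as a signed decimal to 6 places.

j₁+j₂−J=1  J+j₁−j₂=4  J−j₁+j₂=4  j₁+j₂+J+1=10
(j₁±m₁, j₂±m₂, J±M) = (3,2,2,3,4,4)
P² = 20736/175
sum k=0..1:
  [0] +1/16 = 1/16
  [1] −1/36 = -1/36
S = 5/144
C² = P²·S² = 1/7 ; C = +0.377964

+0.377964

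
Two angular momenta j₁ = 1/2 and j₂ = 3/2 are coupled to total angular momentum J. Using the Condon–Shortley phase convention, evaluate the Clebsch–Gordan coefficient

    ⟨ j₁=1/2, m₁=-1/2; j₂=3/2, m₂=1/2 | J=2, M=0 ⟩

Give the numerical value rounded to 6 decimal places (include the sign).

√[5·0!1!3!/5! · 0!1!2!1!2!2!] = √(2)
  +(−1)^0/∏(0,0,1,2,0,1)! = 1/2  (running 1/2)
⟨..|..⟩ = √(2)·(1/2) = +0.707107

+0.707107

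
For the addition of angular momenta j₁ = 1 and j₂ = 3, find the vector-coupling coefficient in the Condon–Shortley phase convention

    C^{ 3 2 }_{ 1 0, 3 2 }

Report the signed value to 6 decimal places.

triangle: 1!×1!×5!/8! = 120/40320
(j±m)!: 1!×1!×5!×1!×5!×1! = 14400
prefactor² = (2J+1)×Δ×N² = 300
  k=0: +1/(0!×1!×1!×5!×0!×0!) = 1/120
  k=1: −1/(1!×0!×0!×4!×1!×1!) = -1/24
Σ = -1/30  ⇒  CG² = 300×(-1/30)² = 1/3
CG = −√(1/3) = -0.577350

-0.577350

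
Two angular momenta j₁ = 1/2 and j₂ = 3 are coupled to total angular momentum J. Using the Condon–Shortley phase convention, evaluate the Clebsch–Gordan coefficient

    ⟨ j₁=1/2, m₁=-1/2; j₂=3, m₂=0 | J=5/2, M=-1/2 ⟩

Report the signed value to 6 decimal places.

-0.654654  (= −√(3/7))

√[6·1!0!5!/7! · 0!1!3!3!2!3!] = √(432/7)
  +(−1)^1/∏(1,0,0,2,0,3)! = -1/12  (running -1/12)
⟨..|..⟩ = √(432/7)·(-1/12) = -0.654654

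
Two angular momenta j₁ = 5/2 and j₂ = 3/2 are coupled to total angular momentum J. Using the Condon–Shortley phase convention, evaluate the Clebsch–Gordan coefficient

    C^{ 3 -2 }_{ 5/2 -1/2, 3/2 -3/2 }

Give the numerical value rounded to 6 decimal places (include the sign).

triangle: 1!*4!*2!/8! = 48/40320
(j±m)!: 2!*3!*0!*3!*1!*5! = 8640
prefactor² = (2J+1)*Δ*N² = 72
  k=0: +1/(0!*1!*3!*0!*1!*2!) = 1/12
Σ = 1/12  ⇒  CG² = 72*1/12² = 1/2
CG = +√(1/2) = +0.707107

+0.707107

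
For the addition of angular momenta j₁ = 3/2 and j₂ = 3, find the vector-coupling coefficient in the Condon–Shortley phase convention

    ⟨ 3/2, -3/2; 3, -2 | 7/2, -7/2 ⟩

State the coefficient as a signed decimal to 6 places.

√[8·1!2!5!/9! · 0!3!1!5!0!7!] = √(19200)
  +(−1)^1/∏(1,0,2,0,0,5)! = -1/240  (running -1/240)
⟨..|..⟩ = √(19200)·(-1/240) = -0.577350

−√(1/3) ≈ -0.577350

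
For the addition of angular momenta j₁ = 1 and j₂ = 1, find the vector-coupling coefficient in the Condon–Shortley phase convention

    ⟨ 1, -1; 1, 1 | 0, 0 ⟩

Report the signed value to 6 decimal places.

+√(1/3) = +0.577350

triangle: 2!·0!·0!/3! = 2/6
(j±m)!: 0!·2!·2!·0!·0!·0! = 4
prefactor² = (2J+1)·Δ·N² = 4/3
  k=2: +1/(2!·0!·0!·0!·0!·0!) = 1/2
Σ = 1/2  ⇒  CG² = 4/3·1/2² = 1/3
CG = +√(1/3) = +0.577350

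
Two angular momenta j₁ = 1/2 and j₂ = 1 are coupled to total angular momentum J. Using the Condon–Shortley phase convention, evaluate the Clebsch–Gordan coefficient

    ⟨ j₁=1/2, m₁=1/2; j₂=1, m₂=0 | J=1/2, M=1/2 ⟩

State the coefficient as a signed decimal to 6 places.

triangle: 1!·0!·1!/3! = 1/6
(j±m)!: 1!·0!·1!·1!·1!·0! = 1
prefactor² = (2J+1)·Δ·N² = 1/3
  k=0: +1/(0!·1!·0!·1!·0!·0!) = 1
Σ = 1  ⇒  CG² = 1/3·1² = 1/3
CG = +√(1/3) = +0.577350

+0.577350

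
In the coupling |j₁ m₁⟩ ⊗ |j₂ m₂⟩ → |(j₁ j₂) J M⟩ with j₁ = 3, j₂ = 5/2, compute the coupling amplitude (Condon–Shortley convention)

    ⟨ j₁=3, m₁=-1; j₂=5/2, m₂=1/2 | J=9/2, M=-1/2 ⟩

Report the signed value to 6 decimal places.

-0.480500

triangle: 1!*5!*4!/11! = 2880/39916800
(j±m)!: 2!*4!*3!*2!*4!*5! = 1658880
prefactor² = (2J+1)*Δ*N² = 92160/77
  k=0: +1/(0!*1!*4!*3!*1!*1!) = 1/144
  k=1: −1/(1!*0!*3!*2!*2!*2!) = -1/48
Σ = -1/72  ⇒  CG² = 92160/77*(-1/72)² = 160/693
CG = −√(160/693) = -0.480500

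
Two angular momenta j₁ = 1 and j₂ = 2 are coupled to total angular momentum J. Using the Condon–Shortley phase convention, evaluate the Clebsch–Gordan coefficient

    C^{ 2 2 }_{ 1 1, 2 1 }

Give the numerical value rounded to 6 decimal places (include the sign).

+0.577350

√[5·1!1!3!/6! · 2!0!3!1!4!0!] = √(12)
  +(−1)^0/∏(0,1,0,3,1,0)! = 1/6  (running 1/6)
⟨..|..⟩ = √(12)·(1/6) = +0.577350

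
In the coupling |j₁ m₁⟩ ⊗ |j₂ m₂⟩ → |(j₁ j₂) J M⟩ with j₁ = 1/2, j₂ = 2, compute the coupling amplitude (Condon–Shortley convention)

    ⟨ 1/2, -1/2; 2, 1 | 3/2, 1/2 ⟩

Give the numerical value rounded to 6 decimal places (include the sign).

j₁+j₂−J=1  J+j₁−j₂=0  J−j₁+j₂=3  j₁+j₂+J+1=5
(j₁±m₁, j₂±m₂, J±M) = (0,1,3,1,2,1)
P² = 12/5
sum k=1..1:
  [1] −1/2 = -1/2
S = -1/2
C² = P²·S² = 3/5 ; C = -0.774597

−√(3/5) ≈ -0.774597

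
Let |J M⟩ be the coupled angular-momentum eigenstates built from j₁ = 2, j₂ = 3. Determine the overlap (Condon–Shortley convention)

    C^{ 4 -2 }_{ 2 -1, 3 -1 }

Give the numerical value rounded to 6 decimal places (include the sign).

triangle: 1!*3!*5!/10! = 720/3628800
(j±m)!: 1!*3!*2!*4!*2!*6! = 414720
prefactor² = (2J+1)*Δ*N² = 5184/7
  k=0: +1/(0!*1!*3!*2!*0!*3!) = 1/72
  k=1: −1/(1!*0!*2!*1!*1!*4!) = -1/48
Σ = -1/144  ⇒  CG² = 5184/7*(-1/144)² = 1/28
CG = −√(1/28) = -0.188982

-0.188982  (= −√(1/28))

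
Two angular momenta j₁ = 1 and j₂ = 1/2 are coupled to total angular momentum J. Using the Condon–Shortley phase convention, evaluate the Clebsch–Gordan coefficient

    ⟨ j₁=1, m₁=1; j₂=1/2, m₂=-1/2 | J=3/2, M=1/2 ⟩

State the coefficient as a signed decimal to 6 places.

j₁+j₂−J=0  J+j₁−j₂=2  J−j₁+j₂=1  j₁+j₂+J+1=4
(j₁±m₁, j₂±m₂, J±M) = (2,0,0,1,2,1)
P² = 4/3
sum k=0..0:
  [0] +1/2 = 1/2
S = 1/2
C² = P²·S² = 1/3 ; C = +0.577350

+√(1/3) = +0.577350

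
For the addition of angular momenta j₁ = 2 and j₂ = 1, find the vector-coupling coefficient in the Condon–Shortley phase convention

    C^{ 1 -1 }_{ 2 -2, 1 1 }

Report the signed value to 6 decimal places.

+0.774597

triangle: 2!*2!*0!/5! = 4/120
(j±m)!: 0!*4!*2!*0!*0!*2! = 96
prefactor² = (2J+1)*Δ*N² = 48/5
  k=2: +1/(2!*0!*2!*0!*0!*0!) = 1/4
Σ = 1/4  ⇒  CG² = 48/5*1/4² = 3/5
CG = +√(3/5) = +0.774597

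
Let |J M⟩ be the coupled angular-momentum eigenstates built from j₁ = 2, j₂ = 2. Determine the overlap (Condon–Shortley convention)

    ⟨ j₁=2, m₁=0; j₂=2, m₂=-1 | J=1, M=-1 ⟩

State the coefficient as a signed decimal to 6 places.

triangle: 3!×1!×1!/6! = 6/720
(j±m)!: 2!×2!×1!×3!×0!×2! = 48
prefactor² = (2J+1)×Δ×N² = 6/5
  k=1: −1/(1!×2!×1!×0!×0!×1!) = -1/2
Σ = -1/2  ⇒  CG² = 6/5×(-1/2)² = 3/10
CG = −√(3/10) = -0.547723

−√(3/10) = -0.547723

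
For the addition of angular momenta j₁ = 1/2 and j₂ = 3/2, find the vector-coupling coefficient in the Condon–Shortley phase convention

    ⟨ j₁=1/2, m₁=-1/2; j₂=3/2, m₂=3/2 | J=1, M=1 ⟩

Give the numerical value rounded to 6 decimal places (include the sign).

√[3·1!0!2!/4! · 0!1!3!0!2!0!] = √(3)
  +(−1)^1/∏(1,0,0,2,0,0)! = -1/2  (running -1/2)
⟨..|..⟩ = √(3)·(-1/2) = -0.866025

-0.866025  (= −√(3/4))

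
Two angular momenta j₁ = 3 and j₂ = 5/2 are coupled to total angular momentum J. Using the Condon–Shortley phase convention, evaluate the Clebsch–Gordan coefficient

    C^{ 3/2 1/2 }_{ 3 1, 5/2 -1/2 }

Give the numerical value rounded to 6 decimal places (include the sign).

triangle: 4!*2!*1!/8! = 48/40320
(j±m)!: 4!*2!*2!*3!*2!*1! = 1152
prefactor² = (2J+1)*Δ*N² = 192/35
  k=1: −1/(1!*3!*1!*1!*1!*0!) = -1/6
  k=2: +1/(2!*2!*0!*0!*2!*1!) = 1/8
Σ = -1/24  ⇒  CG² = 192/35*(-1/24)² = 1/105
CG = −√(1/105) = -0.097590

-0.097590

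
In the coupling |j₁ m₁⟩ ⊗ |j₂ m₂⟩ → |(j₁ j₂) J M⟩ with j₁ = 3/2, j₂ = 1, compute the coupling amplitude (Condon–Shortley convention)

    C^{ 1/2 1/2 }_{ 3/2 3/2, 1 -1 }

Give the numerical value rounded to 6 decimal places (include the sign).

√[2·2!1!0!/4! · 3!0!0!2!1!0!] = √(2)
  +(−1)^0/∏(0,2,0,0,1,0)! = 1/2  (running 1/2)
⟨..|..⟩ = √(2)·(1/2) = +0.707107

+0.707107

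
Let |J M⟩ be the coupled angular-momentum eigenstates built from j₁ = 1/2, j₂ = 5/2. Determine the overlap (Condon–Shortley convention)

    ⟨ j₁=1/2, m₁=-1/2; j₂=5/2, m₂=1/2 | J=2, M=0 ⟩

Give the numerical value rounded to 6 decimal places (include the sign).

triangle: 1!×0!×4!/6! = 24/720
(j±m)!: 0!×1!×3!×2!×2!×2! = 48
prefactor² = (2J+1)×Δ×N² = 8
  k=1: −1/(1!×0!×0!×2!×0!×2!) = -1/4
Σ = -1/4  ⇒  CG² = 8×(-1/4)² = 1/2
CG = −√(1/2) = -0.707107

-0.707107  (= −√(1/2))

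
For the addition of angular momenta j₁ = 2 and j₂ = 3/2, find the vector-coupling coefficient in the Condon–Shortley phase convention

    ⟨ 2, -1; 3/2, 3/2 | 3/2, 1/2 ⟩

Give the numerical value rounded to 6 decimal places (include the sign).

triangle: 2!·2!·1!/6! = 4/720
(j±m)!: 1!·3!·3!·0!·2!·1! = 72
prefactor² = (2J+1)·Δ·N² = 8/5
  k=2: +1/(2!·0!·1!·1!·1!·0!) = 1/2
Σ = 1/2  ⇒  CG² = 8/5·1/2² = 2/5
CG = +√(2/5) = +0.632456

+√(2/5) ≈ +0.632456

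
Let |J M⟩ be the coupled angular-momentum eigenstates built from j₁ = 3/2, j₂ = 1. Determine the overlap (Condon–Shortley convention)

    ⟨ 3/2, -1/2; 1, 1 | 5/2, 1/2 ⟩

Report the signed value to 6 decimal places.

+0.547723

√[6·0!3!2!/6! · 1!2!2!0!3!2!] = √(24/5)
  +(−1)^0/∏(0,0,2,2,1,0)! = 1/4  (running 1/4)
⟨..|..⟩ = √(24/5)·(1/4) = +0.547723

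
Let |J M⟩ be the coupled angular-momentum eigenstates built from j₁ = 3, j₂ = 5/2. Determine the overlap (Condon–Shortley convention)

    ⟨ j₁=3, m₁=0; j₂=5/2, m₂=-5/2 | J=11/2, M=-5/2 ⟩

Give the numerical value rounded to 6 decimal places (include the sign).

j₁+j₂−J=0  J+j₁−j₂=6  J−j₁+j₂=5  j₁+j₂+J+1=12
(j₁±m₁, j₂±m₂, J±M) = (3,3,0,5,3,8)
P² = 24883200/11
sum k=0..0:
  [0] +1/4320 = 1/4320
S = 1/4320
C² = P²·S² = 4/33 ; C = +0.348155

+0.348155  (= +√(4/33))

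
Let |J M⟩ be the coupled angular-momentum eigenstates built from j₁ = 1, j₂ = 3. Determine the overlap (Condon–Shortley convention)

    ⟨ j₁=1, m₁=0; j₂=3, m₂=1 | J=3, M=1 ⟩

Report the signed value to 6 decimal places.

−√(1/12) ≈ -0.288675

j₁+j₂−J=1  J+j₁−j₂=1  J−j₁+j₂=5  j₁+j₂+J+1=8
(j₁±m₁, j₂±m₂, J±M) = (1,1,4,2,4,2)
P² = 48
sum k=0..1:
  [0] +1/24 = 1/24
  [1] −1/12 = -1/12
S = -1/24
C² = P²·S² = 1/12 ; C = -0.288675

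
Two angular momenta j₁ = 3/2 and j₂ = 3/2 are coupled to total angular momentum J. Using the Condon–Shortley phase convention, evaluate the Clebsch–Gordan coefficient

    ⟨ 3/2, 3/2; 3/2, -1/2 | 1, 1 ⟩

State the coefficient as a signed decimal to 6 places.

triangle: 2!×1!×1!/5! = 2/120
(j±m)!: 3!×0!×1!×2!×2!×0! = 24
prefactor² = (2J+1)×Δ×N² = 6/5
  k=0: +1/(0!×2!×0!×1!×1!×0!) = 1/2
Σ = 1/2  ⇒  CG² = 6/5×1/2² = 3/10
CG = +√(3/10) = +0.547723

+√(3/10) ≈ +0.547723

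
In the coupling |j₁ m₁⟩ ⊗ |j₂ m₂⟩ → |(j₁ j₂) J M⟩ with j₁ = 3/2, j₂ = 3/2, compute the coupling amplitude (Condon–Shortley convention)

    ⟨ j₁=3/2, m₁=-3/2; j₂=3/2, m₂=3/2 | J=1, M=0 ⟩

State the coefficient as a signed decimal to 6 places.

triangle: 2!*1!*1!/5! = 2/120
(j±m)!: 0!*3!*3!*0!*1!*1! = 36
prefactor² = (2J+1)*Δ*N² = 9/5
  k=2: +1/(2!*0!*1!*1!*0!*0!) = 1/2
Σ = 1/2  ⇒  CG² = 9/5*1/2² = 9/20
CG = +√(9/20) = +0.670820

+0.670820  (= +√(9/20))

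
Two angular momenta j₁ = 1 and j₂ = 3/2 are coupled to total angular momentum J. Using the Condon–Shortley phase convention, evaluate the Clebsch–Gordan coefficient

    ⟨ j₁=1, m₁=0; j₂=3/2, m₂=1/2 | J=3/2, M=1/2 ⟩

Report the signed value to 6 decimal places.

−√(1/15) = -0.258199

j₁+j₂−J=1  J+j₁−j₂=1  J−j₁+j₂=2  j₁+j₂+J+1=5
(j₁±m₁, j₂±m₂, J±M) = (1,1,2,1,2,1)
P² = 4/15
sum k=0..1:
  [0] +1/2 = 1/2
  [1] −1/1 = -1
S = -1/2
C² = P²·S² = 1/15 ; C = -0.258199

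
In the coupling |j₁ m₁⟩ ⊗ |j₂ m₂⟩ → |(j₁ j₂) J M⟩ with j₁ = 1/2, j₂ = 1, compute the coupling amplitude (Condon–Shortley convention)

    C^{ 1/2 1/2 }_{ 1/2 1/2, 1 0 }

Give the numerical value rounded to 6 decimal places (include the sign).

+√(1/3) = +0.577350

triangle: 1!·0!·1!/3! = 1/6
(j±m)!: 1!·0!·1!·1!·1!·0! = 1
prefactor² = (2J+1)·Δ·N² = 1/3
  k=0: +1/(0!·1!·0!·1!·0!·0!) = 1
Σ = 1  ⇒  CG² = 1/3·1² = 1/3
CG = +√(1/3) = +0.577350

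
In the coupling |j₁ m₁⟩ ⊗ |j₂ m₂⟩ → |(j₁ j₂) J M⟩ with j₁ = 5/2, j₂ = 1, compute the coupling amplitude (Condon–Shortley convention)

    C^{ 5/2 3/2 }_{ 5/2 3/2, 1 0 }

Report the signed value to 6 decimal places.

j₁+j₂−J=1  J+j₁−j₂=4  J−j₁+j₂=1  j₁+j₂+J+1=7
(j₁±m₁, j₂±m₂, J±M) = (4,1,1,1,4,1)
P² = 576/35
sum k=0..1:
  [0] +1/6 = 1/6
  [1] −1/24 = -1/24
S = 1/8
C² = P²·S² = 9/35 ; C = +0.507093

+0.507093  (= +√(9/35))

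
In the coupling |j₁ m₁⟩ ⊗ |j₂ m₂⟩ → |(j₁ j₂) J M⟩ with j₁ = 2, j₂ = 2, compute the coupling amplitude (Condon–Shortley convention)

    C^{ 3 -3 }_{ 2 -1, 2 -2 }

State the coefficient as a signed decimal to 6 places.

+√(1/2) = +0.707107

√[7·1!3!3!/8! · 1!3!0!4!0!6!] = √(648)
  +(−1)^0/∏(0,1,3,0,0,3)! = 1/36  (running 1/36)
⟨..|..⟩ = √(648)·(1/36) = +0.707107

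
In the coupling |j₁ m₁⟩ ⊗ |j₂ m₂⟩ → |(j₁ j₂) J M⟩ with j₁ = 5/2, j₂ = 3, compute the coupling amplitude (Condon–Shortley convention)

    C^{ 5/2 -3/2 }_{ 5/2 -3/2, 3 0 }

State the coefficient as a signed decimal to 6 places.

√[6·3!2!3!/9! · 1!4!3!3!1!4!] = √(864/35)
  +(−1)^2/∏(2,1,2,1,0,2)! = 1/8  (running 1/8)
  +(−1)^3/∏(3,0,1,0,1,3)! = -1/36  (running 7/72)
⟨..|..⟩ = √(864/35)·(7/72) = +0.483046

+0.483046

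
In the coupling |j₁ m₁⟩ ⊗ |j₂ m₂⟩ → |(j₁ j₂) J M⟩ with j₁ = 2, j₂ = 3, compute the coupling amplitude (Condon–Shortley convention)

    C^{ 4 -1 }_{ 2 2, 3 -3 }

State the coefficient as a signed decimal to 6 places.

+0.207020  (= +√(3/70))

j₁+j₂−J=1  J+j₁−j₂=3  J−j₁+j₂=5  j₁+j₂+J+1=10
(j₁±m₁, j₂±m₂, J±M) = (4,0,0,6,3,5)
P² = 155520/7
sum k=0..0:
  [0] +1/720 = 1/720
S = 1/720
C² = P²·S² = 3/70 ; C = +0.207020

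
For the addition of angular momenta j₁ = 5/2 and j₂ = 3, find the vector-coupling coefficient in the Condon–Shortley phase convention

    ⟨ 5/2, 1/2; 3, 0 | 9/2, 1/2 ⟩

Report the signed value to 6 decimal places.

√[10·1!4!5!/11! · 3!2!3!3!5!4!] = √(69120/77)
  +(−1)^0/∏(0,1,2,3,2,2)! = 1/48  (running 1/48)
  +(−1)^1/∏(1,0,1,2,3,3)! = -1/72  (running 1/144)
⟨..|..⟩ = √(69120/77)·(1/144) = +0.208063

+√(10/231) ≈ +0.208063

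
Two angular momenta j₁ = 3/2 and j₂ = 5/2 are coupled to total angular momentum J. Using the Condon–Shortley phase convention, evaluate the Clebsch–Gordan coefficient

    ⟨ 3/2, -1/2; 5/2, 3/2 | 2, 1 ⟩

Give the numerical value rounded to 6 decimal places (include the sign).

+√(1/42) ≈ +0.154303

j₁+j₂−J=2  J+j₁−j₂=1  J−j₁+j₂=3  j₁+j₂+J+1=7
(j₁±m₁, j₂±m₂, J±M) = (1,2,4,1,3,1)
P² = 24/7
sum k=1..2:
  [1] −1/6 = -1/6
  [2] +1/4 = 1/4
S = 1/12
C² = P²·S² = 1/42 ; C = +0.154303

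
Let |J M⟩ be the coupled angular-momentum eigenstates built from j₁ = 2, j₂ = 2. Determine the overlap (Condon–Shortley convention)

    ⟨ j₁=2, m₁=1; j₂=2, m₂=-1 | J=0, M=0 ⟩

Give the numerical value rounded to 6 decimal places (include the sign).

−√(1/5) ≈ -0.447214

triangle: 4!·0!·0!/5! = 24/120
(j±m)!: 3!·1!·1!·3!·0!·0! = 36
prefactor² = (2J+1)·Δ·N² = 36/5
  k=1: −1/(1!·3!·0!·0!·0!·0!) = -1/6
Σ = -1/6  ⇒  CG² = 36/5·(-1/6)² = 1/5
CG = −√(1/5) = -0.447214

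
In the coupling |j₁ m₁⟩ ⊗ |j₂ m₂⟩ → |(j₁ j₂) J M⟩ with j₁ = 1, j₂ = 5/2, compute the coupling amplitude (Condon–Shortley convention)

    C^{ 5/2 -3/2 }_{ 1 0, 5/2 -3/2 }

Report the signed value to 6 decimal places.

j₁+j₂−J=1  J+j₁−j₂=1  J−j₁+j₂=4  j₁+j₂+J+1=7
(j₁±m₁, j₂±m₂, J±M) = (1,1,1,4,1,4)
P² = 576/35
sum k=0..1:
  [0] +1/6 = 1/6
  [1] −1/24 = -1/24
S = 1/8
C² = P²·S² = 9/35 ; C = +0.507093

+0.507093  (= +√(9/35))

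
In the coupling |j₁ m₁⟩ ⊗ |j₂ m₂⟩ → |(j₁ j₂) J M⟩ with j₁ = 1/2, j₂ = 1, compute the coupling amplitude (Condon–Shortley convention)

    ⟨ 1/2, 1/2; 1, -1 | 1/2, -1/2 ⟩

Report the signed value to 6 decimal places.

+√(2/3) = +0.816497

triangle: 1!·0!·1!/3! = 1/6
(j±m)!: 1!·0!·0!·2!·0!·1! = 2
prefactor² = (2J+1)·Δ·N² = 2/3
  k=0: +1/(0!·1!·0!·0!·0!·1!) = 1
Σ = 1  ⇒  CG² = 2/3·1² = 2/3
CG = +√(2/3) = +0.816497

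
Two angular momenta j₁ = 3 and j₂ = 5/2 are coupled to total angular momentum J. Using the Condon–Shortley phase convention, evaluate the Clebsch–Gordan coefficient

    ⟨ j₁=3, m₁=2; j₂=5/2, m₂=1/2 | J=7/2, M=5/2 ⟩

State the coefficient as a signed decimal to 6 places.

-0.178174

triangle: 2!*4!*3!/10! = 288/3628800
(j±m)!: 5!*1!*3!*2!*6!*1! = 1036800
prefactor² = (2J+1)*Δ*N² = 4608/7
  k=0: +1/(0!*2!*1!*3!*3!*0!) = 1/72
  k=1: −1/(1!*1!*0!*2!*4!*1!) = -1/48
Σ = -1/144  ⇒  CG² = 4608/7*(-1/144)² = 2/63
CG = −√(2/63) = -0.178174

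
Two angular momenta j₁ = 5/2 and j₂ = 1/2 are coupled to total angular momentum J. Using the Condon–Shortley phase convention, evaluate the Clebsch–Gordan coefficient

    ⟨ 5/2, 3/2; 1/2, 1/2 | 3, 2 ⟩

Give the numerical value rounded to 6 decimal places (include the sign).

√[7·0!5!1!/7! · 4!1!1!0!5!1!] = √(480)
  +(−1)^0/∏(0,0,1,1,4,0)! = 1/24  (running 1/24)
⟨..|..⟩ = √(480)·(1/24) = +0.912871

+0.912871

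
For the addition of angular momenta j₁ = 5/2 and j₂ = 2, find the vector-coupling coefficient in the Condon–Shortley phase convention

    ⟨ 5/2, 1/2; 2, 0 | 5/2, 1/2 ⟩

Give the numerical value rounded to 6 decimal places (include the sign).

-0.478091

triangle: 2!·3!·2!/8! = 24/40320
(j±m)!: 3!·2!·2!·2!·3!·2! = 576
prefactor² = (2J+1)·Δ·N² = 72/35
  k=0: +1/(0!·2!·2!·2!·1!·0!) = 1/8
  k=1: −1/(1!·1!·1!·1!·2!·1!) = -1/2
  k=2: +1/(2!·0!·0!·0!·3!·2!) = 1/24
Σ = -1/3  ⇒  CG² = 72/35·(-1/3)² = 8/35
CG = −√(8/35) = -0.478091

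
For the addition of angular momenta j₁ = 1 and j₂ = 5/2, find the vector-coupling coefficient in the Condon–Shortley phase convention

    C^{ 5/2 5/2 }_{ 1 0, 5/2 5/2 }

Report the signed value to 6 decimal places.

√[6·1!1!4!/7! · 1!1!5!0!5!0!] = √(2880/7)
  +(−1)^1/∏(1,0,0,4,1,0)! = -1/24  (running -1/24)
⟨..|..⟩ = √(2880/7)·(-1/24) = -0.845154

−√(5/7) = -0.845154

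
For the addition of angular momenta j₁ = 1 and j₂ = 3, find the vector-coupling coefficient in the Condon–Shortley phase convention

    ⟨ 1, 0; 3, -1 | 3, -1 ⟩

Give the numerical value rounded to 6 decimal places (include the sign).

triangle: 1!×1!×5!/8! = 120/40320
(j±m)!: 1!×1!×2!×4!×2!×4! = 2304
prefactor² = (2J+1)×Δ×N² = 48
  k=0: +1/(0!×1!×1!×2!×0!×3!) = 1/12
  k=1: −1/(1!×0!×0!×1!×1!×4!) = -1/24
Σ = 1/24  ⇒  CG² = 48×1/24² = 1/12
CG = +√(1/12) = +0.288675

+0.288675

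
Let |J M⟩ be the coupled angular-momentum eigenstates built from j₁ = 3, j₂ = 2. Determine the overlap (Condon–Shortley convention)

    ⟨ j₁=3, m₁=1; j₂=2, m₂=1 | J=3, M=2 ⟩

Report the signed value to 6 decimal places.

triangle: 2!*4!*2!/9! = 96/362880
(j±m)!: 4!*2!*3!*1!*5!*1! = 34560
prefactor² = (2J+1)*Δ*N² = 64
  k=1: −1/(1!*1!*1!*2!*3!*0!) = -1/12
  k=2: +1/(2!*0!*0!*1!*4!*1!) = 1/48
Σ = -1/16  ⇒  CG² = 64*(-1/16)² = 1/4
CG = −√(1/4) = -0.500000

-0.500000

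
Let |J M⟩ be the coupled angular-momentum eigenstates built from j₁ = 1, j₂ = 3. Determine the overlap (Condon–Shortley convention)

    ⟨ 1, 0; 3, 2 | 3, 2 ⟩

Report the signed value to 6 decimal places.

−√(1/3) = -0.577350

j₁+j₂−J=1  J+j₁−j₂=1  J−j₁+j₂=5  j₁+j₂+J+1=8
(j₁±m₁, j₂±m₂, J±M) = (1,1,5,1,5,1)
P² = 300
sum k=0..1:
  [0] +1/120 = 1/120
  [1] −1/24 = -1/24
S = -1/30
C² = P²·S² = 1/3 ; C = -0.577350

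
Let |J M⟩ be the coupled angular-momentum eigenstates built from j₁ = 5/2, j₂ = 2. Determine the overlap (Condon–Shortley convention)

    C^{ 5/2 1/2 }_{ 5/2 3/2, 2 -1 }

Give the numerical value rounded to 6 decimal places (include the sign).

+0.414039  (= +√(6/35))

triangle: 2!×3!×2!/8! = 24/40320
(j±m)!: 4!×1!×1!×3!×3!×2! = 1728
prefactor² = (2J+1)×Δ×N² = 216/35
  k=0: +1/(0!×2!×1!×1!×2!×1!) = 1/4
  k=1: −1/(1!×1!×0!×0!×3!×2!) = -1/12
Σ = 1/6  ⇒  CG² = 216/35×1/6² = 6/35
CG = +√(6/35) = +0.414039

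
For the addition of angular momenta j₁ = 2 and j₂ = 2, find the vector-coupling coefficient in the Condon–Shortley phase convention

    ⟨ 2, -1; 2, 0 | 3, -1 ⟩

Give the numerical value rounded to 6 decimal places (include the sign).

-0.447214  (= −√(1/5))

j₁+j₂−J=1  J+j₁−j₂=3  J−j₁+j₂=3  j₁+j₂+J+1=8
(j₁±m₁, j₂±m₂, J±M) = (1,3,2,2,2,4)
P² = 36/5
sum k=0..1:
  [0] +1/12 = 1/12
  [1] −1/4 = -1/4
S = -1/6
C² = P²·S² = 1/5 ; C = -0.447214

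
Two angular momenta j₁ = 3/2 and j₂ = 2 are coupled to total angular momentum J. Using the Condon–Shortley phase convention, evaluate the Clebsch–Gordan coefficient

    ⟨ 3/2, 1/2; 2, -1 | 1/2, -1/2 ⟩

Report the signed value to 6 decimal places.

-0.547723  (= −√(3/10))

triangle: 3!*0!*1!/5! = 6/120
(j±m)!: 2!*1!*1!*3!*0!*1! = 12
prefactor² = (2J+1)*Δ*N² = 6/5
  k=1: −1/(1!*2!*0!*0!*0!*1!) = -1/2
Σ = -1/2  ⇒  CG² = 6/5*(-1/2)² = 3/10
CG = −√(3/10) = -0.547723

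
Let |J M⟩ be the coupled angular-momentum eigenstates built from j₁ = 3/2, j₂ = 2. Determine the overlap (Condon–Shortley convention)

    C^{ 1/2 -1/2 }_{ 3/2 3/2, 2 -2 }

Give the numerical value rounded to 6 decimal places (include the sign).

+0.632456

triangle: 3!*0!*1!/5! = 6/120
(j±m)!: 3!*0!*0!*4!*0!*1! = 144
prefactor² = (2J+1)*Δ*N² = 72/5
  k=0: +1/(0!*3!*0!*0!*0!*1!) = 1/6
Σ = 1/6  ⇒  CG² = 72/5*1/6² = 2/5
CG = +√(2/5) = +0.632456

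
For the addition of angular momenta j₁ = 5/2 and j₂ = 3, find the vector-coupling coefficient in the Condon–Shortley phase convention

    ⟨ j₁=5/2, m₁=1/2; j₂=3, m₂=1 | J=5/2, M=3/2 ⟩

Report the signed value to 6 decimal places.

√[6·3!2!3!/9! · 3!2!4!2!4!1!] = √(576/35)
  +(−1)^1/∏(1,2,1,3,1,0)! = -1/12  (running -1/12)
  +(−1)^2/∏(2,1,0,2,2,1)! = 1/8  (running 1/24)
⟨..|..⟩ = √(576/35)·(1/24) = +0.169031

+√(1/35) ≈ +0.169031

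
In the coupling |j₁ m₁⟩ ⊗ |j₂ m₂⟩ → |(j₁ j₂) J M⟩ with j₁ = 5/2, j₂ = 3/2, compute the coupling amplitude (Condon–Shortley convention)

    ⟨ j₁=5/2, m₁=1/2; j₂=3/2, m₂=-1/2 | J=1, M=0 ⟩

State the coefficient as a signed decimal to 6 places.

-0.547723

j₁+j₂−J=3  J+j₁−j₂=2  J−j₁+j₂=0  j₁+j₂+J+1=6
(j₁±m₁, j₂±m₂, J±M) = (3,2,1,2,1,1)
P² = 6/5
sum k=1..1:
  [1] −1/2 = -1/2
S = -1/2
C² = P²·S² = 3/10 ; C = -0.547723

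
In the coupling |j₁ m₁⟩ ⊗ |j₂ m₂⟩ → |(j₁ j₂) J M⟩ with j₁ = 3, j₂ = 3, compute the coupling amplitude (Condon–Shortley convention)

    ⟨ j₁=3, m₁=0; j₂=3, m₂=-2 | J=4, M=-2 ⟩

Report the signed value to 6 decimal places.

+√(3/154) = +0.139573

√[9·2!4!4!/11! · 3!3!1!5!2!6!] = √(124416/77)
  +(−1)^0/∏(0,2,3,1,1,3)! = 1/72  (running 1/72)
  +(−1)^1/∏(1,1,2,0,2,4)! = -1/96  (running 1/288)
⟨..|..⟩ = √(124416/77)·(1/288) = +0.139573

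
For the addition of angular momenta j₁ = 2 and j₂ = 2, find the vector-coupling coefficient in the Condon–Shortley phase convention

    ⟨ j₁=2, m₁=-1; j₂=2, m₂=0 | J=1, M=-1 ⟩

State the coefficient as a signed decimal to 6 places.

√[3·3!1!1!/6! · 1!3!2!2!0!2!] = √(6/5)
  +(−1)^2/∏(2,1,1,0,0,1)! = 1/2  (running 1/2)
⟨..|..⟩ = √(6/5)·(1/2) = +0.547723

+0.547723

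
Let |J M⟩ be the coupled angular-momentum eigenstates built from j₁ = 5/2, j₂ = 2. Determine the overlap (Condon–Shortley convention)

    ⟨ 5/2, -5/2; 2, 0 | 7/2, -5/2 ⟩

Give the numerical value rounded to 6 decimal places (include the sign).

−√(10/21) ≈ -0.690066

√[8·1!4!3!/9! · 0!5!2!2!1!6!] = √(7680/7)
  +(−1)^1/∏(1,0,4,1,0,2)! = -1/48  (running -1/48)
⟨..|..⟩ = √(7680/7)·(-1/48) = -0.690066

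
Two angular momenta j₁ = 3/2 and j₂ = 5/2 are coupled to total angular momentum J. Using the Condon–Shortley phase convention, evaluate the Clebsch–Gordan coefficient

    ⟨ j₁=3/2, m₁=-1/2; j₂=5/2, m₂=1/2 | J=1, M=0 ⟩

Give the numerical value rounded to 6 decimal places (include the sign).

√[3·3!0!2!/6! · 1!2!3!2!1!1!] = √(6/5)
  +(−1)^2/∏(2,1,0,1,0,1)! = 1/2  (running 1/2)
⟨..|..⟩ = √(6/5)·(1/2) = +0.547723

+0.547723  (= +√(3/10))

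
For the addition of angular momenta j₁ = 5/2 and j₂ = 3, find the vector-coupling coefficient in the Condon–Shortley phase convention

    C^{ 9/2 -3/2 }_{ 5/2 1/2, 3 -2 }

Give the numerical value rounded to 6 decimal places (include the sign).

triangle: 1!×4!×5!/11! = 2880/39916800
(j±m)!: 3!×2!×1!×5!×3!×6! = 6220800
prefactor² = (2J+1)×Δ×N² = 345600/77
  k=0: +1/(0!×1!×2!×1!×2!×4!) = 1/96
  k=1: −1/(1!×0!×1!×0!×3!×5!) = -1/720
Σ = 13/1440  ⇒  CG² = 345600/77×13/1440² = 169/462
CG = +√(169/462) = +0.604815

+0.604815  (= +√(169/462))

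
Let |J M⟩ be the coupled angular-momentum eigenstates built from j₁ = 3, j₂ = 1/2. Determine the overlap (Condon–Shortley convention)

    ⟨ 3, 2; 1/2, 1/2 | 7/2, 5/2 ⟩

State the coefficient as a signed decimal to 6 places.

+√(6/7) ≈ +0.925820

triangle: 0!×6!×1!/8! = 720/40320
(j±m)!: 5!×1!×1!×0!×6!×1! = 86400
prefactor² = (2J+1)×Δ×N² = 86400/7
  k=0: +1/(0!×0!×1!×1!×5!×0!) = 1/120
Σ = 1/120  ⇒  CG² = 86400/7×1/120² = 6/7
CG = +√(6/7) = +0.925820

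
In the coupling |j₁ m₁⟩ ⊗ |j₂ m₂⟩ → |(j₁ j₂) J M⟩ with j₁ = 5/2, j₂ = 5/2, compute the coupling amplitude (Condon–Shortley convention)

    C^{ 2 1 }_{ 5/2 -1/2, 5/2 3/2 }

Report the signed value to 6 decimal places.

+√(1/7) = +0.377964

j₁+j₂−J=3  J+j₁−j₂=2  J−j₁+j₂=2  j₁+j₂+J+1=8
(j₁±m₁, j₂±m₂, J±M) = (2,3,4,1,3,1)
P² = 36/7
sum k=2..3:
  [2] +1/4 = 1/4
  [3] −1/12 = -1/12
S = 1/6
C² = P²·S² = 1/7 ; C = +0.377964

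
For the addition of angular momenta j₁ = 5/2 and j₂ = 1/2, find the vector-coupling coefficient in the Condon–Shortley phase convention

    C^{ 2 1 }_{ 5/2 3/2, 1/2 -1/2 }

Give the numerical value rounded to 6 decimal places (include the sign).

j₁+j₂−J=1  J+j₁−j₂=4  J−j₁+j₂=0  j₁+j₂+J+1=6
(j₁±m₁, j₂±m₂, J±M) = (4,1,0,1,3,1)
P² = 24
sum k=0..0:
  [0] +1/6 = 1/6
S = 1/6
C² = P²·S² = 2/3 ; C = +0.816497

+0.816497  (= +√(2/3))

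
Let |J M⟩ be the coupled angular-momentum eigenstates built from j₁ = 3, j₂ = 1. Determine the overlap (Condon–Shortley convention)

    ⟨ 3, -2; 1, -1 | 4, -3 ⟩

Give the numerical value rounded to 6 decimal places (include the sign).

+√(3/4) = +0.866025

√[9·0!6!2!/9! · 1!5!0!2!1!7!] = √(43200)
  +(−1)^0/∏(0,0,5,0,1,2)! = 1/240  (running 1/240)
⟨..|..⟩ = √(43200)·(1/240) = +0.866025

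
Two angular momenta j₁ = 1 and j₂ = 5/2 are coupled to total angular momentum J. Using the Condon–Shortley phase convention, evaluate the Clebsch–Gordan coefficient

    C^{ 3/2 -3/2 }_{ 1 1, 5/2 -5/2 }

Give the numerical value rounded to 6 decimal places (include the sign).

+√(2/3) ≈ +0.816497

j₁+j₂−J=2  J+j₁−j₂=0  J−j₁+j₂=3  j₁+j₂+J+1=6
(j₁±m₁, j₂±m₂, J±M) = (2,0,0,5,0,3)
P² = 96
sum k=0..0:
  [0] +1/12 = 1/12
S = 1/12
C² = P²·S² = 2/3 ; C = +0.816497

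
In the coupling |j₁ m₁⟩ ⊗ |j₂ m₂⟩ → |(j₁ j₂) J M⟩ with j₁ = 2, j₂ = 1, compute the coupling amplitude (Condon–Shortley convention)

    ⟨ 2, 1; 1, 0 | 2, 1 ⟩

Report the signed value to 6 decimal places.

+0.408248

√[5·1!3!1!/6! · 3!1!1!1!3!1!] = √(3/2)
  +(−1)^0/∏(0,1,1,1,2,0)! = 1/2  (running 1/2)
  +(−1)^1/∏(1,0,0,0,3,1)! = -1/6  (running 1/3)
⟨..|..⟩ = √(3/2)·(1/3) = +0.408248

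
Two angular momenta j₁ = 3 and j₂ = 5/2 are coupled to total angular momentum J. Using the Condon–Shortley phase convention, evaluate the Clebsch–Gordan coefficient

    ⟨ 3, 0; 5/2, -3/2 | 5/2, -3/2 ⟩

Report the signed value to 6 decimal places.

triangle: 3!×3!×2!/9! = 72/362880
(j±m)!: 3!×3!×1!×4!×1!×4! = 20736
prefactor² = (2J+1)×Δ×N² = 864/35
  k=0: +1/(0!×3!×3!×1!×0!×1!) = 1/36
  k=1: −1/(1!×2!×2!×0!×1!×2!) = -1/8
Σ = -7/72  ⇒  CG² = 864/35×(-7/72)² = 7/30
CG = −√(7/30) = -0.483046

−√(7/30) = -0.483046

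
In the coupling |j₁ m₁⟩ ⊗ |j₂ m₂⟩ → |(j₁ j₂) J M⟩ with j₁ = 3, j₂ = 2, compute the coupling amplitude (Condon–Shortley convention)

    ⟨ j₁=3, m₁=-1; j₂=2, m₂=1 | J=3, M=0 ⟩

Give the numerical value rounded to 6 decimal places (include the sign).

√[7·2!4!2!/9! · 2!4!3!1!3!3!] = √(96/5)
  +(−1)^1/∏(1,1,3,2,1,0)! = -1/12  (running -1/12)
  +(−1)^2/∏(2,0,2,1,2,1)! = 1/8  (running 1/24)
⟨..|..⟩ = √(96/5)·(1/24) = +0.182574

+0.182574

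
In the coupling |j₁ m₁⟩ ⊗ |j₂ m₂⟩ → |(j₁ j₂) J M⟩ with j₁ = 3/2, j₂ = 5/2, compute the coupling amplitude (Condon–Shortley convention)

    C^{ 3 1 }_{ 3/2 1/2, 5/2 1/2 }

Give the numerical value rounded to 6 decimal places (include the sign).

√[7·1!2!4!/8! · 2!1!3!2!4!2!] = √(48/5)
  +(−1)^0/∏(0,1,1,3,1,1)! = 1/6  (running 1/6)
  +(−1)^1/∏(1,0,0,2,2,2)! = -1/8  (running 1/24)
⟨..|..⟩ = √(48/5)·(1/24) = +0.129099

+√(1/60) = +0.129099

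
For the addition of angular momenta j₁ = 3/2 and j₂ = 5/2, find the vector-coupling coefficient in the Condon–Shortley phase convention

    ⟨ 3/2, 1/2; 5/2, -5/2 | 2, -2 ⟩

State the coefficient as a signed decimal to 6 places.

+√(10/21) ≈ +0.690066

triangle: 2!*1!*3!/7! = 12/5040
(j±m)!: 2!*1!*0!*5!*0!*4! = 5760
prefactor² = (2J+1)*Δ*N² = 480/7
  k=0: +1/(0!*2!*1!*0!*0!*3!) = 1/12
Σ = 1/12  ⇒  CG² = 480/7*1/12² = 10/21
CG = +√(10/21) = +0.690066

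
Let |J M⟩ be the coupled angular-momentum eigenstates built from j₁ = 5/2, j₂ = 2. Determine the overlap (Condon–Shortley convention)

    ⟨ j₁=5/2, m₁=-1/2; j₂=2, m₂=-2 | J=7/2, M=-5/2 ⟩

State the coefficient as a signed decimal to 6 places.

triangle: 1!×4!×3!/9! = 144/362880
(j±m)!: 2!×3!×0!×4!×1!×6! = 207360
prefactor² = (2J+1)×Δ×N² = 4608/7
  k=0: +1/(0!×1!×3!×0!×1!×3!) = 1/36
Σ = 1/36  ⇒  CG² = 4608/7×1/36² = 32/63
CG = +√(32/63) = +0.712697

+√(32/63) = +0.712697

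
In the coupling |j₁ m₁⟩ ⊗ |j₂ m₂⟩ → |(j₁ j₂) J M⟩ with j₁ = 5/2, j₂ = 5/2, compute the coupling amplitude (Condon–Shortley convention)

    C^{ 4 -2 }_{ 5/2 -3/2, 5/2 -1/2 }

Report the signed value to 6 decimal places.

j₁+j₂−J=1  J+j₁−j₂=4  J−j₁+j₂=4  j₁+j₂+J+1=10
(j₁±m₁, j₂±m₂, J±M) = (1,4,2,3,2,6)
P² = 20736/35
sum k=0..1:
  [0] +1/96 = 1/96
  [1] −1/36 = -1/36
S = -5/288
C² = P²·S² = 5/28 ; C = -0.422577

-0.422577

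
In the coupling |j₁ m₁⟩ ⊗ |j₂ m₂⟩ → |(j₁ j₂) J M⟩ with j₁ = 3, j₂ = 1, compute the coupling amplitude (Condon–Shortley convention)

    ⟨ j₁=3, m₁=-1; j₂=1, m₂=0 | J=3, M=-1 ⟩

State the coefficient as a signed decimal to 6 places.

j₁+j₂−J=1  J+j₁−j₂=5  J−j₁+j₂=1  j₁+j₂+J+1=8
(j₁±m₁, j₂±m₂, J±M) = (2,4,1,1,2,4)
P² = 48
sum k=0..1:
  [0] +1/24 = 1/24
  [1] −1/12 = -1/12
S = -1/24
C² = P²·S² = 1/12 ; C = -0.288675

-0.288675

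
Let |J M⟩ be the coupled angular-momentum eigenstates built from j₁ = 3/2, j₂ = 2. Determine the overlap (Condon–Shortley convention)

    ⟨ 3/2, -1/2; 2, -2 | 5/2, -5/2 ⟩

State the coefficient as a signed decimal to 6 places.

triangle: 1!*2!*3!/7! = 12/5040
(j±m)!: 1!*2!*0!*4!*0!*5! = 5760
prefactor² = (2J+1)*Δ*N² = 576/7
  k=0: +1/(0!*1!*2!*0!*0!*3!) = 1/12
Σ = 1/12  ⇒  CG² = 576/7*1/12² = 4/7
CG = +√(4/7) = +0.755929

+√(4/7) = +0.755929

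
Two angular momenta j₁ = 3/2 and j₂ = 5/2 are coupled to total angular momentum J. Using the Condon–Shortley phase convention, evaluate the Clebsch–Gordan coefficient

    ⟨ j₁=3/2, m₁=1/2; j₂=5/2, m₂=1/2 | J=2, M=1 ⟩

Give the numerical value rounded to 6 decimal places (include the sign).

-0.545545

triangle: 2!×1!×3!/7! = 12/5040
(j±m)!: 2!×1!×3!×2!×3!×1! = 144
prefactor² = (2J+1)×Δ×N² = 12/7
  k=0: +1/(0!×2!×1!×3!×0!×0!) = 1/12
  k=1: −1/(1!×1!×0!×2!×1!×1!) = -1/2
Σ = -5/12  ⇒  CG² = 12/7×(-5/12)² = 25/84
CG = −√(25/84) = -0.545545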